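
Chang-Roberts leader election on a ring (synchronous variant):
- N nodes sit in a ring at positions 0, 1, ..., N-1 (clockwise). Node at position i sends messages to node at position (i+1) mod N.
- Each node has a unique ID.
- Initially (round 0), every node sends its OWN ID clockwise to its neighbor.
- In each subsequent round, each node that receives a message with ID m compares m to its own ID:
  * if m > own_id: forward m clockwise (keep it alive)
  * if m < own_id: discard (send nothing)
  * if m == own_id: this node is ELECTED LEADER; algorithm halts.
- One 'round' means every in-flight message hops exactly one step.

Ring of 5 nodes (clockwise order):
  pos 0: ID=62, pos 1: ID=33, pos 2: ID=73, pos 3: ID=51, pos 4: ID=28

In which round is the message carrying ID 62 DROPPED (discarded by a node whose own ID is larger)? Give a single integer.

Round 1: pos1(id33) recv 62: fwd; pos2(id73) recv 33: drop; pos3(id51) recv 73: fwd; pos4(id28) recv 51: fwd; pos0(id62) recv 28: drop
Round 2: pos2(id73) recv 62: drop; pos4(id28) recv 73: fwd; pos0(id62) recv 51: drop
Round 3: pos0(id62) recv 73: fwd
Round 4: pos1(id33) recv 73: fwd
Round 5: pos2(id73) recv 73: ELECTED
Message ID 62 originates at pos 0; dropped at pos 2 in round 2

Answer: 2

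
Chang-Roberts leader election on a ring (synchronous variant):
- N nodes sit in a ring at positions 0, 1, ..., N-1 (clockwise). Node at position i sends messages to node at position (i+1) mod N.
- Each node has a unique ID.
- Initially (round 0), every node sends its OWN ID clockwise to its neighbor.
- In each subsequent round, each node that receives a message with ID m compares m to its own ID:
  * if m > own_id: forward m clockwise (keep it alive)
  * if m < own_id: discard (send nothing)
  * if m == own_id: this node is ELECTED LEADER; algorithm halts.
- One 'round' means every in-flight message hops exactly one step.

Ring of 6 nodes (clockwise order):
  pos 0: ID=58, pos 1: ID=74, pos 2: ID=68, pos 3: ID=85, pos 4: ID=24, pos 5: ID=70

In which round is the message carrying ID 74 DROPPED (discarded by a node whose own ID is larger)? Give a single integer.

Answer: 2

Derivation:
Round 1: pos1(id74) recv 58: drop; pos2(id68) recv 74: fwd; pos3(id85) recv 68: drop; pos4(id24) recv 85: fwd; pos5(id70) recv 24: drop; pos0(id58) recv 70: fwd
Round 2: pos3(id85) recv 74: drop; pos5(id70) recv 85: fwd; pos1(id74) recv 70: drop
Round 3: pos0(id58) recv 85: fwd
Round 4: pos1(id74) recv 85: fwd
Round 5: pos2(id68) recv 85: fwd
Round 6: pos3(id85) recv 85: ELECTED
Message ID 74 originates at pos 1; dropped at pos 3 in round 2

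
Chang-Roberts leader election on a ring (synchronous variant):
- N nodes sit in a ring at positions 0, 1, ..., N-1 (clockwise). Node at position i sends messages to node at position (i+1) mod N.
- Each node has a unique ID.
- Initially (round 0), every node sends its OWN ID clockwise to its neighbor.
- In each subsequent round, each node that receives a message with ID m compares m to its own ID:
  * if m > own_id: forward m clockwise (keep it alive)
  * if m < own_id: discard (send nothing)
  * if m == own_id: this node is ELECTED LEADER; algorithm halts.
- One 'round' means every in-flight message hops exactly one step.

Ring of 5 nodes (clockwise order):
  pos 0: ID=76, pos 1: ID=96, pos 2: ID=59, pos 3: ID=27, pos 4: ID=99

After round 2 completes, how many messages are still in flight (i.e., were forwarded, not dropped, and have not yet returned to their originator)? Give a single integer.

Round 1: pos1(id96) recv 76: drop; pos2(id59) recv 96: fwd; pos3(id27) recv 59: fwd; pos4(id99) recv 27: drop; pos0(id76) recv 99: fwd
Round 2: pos3(id27) recv 96: fwd; pos4(id99) recv 59: drop; pos1(id96) recv 99: fwd
After round 2: 2 messages still in flight

Answer: 2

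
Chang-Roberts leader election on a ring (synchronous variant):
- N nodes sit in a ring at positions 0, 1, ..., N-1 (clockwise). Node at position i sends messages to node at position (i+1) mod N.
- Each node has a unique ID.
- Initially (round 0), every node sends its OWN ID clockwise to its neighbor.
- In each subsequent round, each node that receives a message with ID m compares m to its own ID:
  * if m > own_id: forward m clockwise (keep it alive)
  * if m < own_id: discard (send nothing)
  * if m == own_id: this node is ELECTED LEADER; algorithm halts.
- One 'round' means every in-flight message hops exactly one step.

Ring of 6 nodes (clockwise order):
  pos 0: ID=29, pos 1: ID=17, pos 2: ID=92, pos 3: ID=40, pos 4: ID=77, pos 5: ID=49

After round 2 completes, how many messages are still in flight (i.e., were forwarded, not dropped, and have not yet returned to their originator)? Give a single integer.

Answer: 3

Derivation:
Round 1: pos1(id17) recv 29: fwd; pos2(id92) recv 17: drop; pos3(id40) recv 92: fwd; pos4(id77) recv 40: drop; pos5(id49) recv 77: fwd; pos0(id29) recv 49: fwd
Round 2: pos2(id92) recv 29: drop; pos4(id77) recv 92: fwd; pos0(id29) recv 77: fwd; pos1(id17) recv 49: fwd
After round 2: 3 messages still in flight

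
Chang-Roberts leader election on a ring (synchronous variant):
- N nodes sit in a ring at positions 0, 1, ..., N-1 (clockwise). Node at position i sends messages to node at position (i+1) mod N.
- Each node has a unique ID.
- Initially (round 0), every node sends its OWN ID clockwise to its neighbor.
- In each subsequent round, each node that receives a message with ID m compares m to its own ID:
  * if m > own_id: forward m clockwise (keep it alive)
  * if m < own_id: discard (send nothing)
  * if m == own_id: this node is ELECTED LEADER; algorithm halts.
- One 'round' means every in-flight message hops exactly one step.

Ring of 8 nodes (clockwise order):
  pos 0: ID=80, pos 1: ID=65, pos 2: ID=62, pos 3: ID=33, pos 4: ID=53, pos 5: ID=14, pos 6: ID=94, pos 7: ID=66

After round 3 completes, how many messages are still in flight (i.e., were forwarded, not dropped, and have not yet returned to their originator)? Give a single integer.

Round 1: pos1(id65) recv 80: fwd; pos2(id62) recv 65: fwd; pos3(id33) recv 62: fwd; pos4(id53) recv 33: drop; pos5(id14) recv 53: fwd; pos6(id94) recv 14: drop; pos7(id66) recv 94: fwd; pos0(id80) recv 66: drop
Round 2: pos2(id62) recv 80: fwd; pos3(id33) recv 65: fwd; pos4(id53) recv 62: fwd; pos6(id94) recv 53: drop; pos0(id80) recv 94: fwd
Round 3: pos3(id33) recv 80: fwd; pos4(id53) recv 65: fwd; pos5(id14) recv 62: fwd; pos1(id65) recv 94: fwd
After round 3: 4 messages still in flight

Answer: 4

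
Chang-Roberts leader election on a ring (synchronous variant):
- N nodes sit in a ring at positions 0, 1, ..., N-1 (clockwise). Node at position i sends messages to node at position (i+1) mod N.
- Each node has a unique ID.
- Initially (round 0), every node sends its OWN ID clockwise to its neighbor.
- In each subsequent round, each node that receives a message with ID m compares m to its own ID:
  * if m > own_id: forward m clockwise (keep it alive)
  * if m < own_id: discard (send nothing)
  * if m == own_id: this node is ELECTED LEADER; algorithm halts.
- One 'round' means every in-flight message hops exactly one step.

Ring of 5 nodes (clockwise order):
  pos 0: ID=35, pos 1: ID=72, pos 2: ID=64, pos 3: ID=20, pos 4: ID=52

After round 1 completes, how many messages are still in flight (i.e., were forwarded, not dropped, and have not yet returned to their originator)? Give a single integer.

Round 1: pos1(id72) recv 35: drop; pos2(id64) recv 72: fwd; pos3(id20) recv 64: fwd; pos4(id52) recv 20: drop; pos0(id35) recv 52: fwd
After round 1: 3 messages still in flight

Answer: 3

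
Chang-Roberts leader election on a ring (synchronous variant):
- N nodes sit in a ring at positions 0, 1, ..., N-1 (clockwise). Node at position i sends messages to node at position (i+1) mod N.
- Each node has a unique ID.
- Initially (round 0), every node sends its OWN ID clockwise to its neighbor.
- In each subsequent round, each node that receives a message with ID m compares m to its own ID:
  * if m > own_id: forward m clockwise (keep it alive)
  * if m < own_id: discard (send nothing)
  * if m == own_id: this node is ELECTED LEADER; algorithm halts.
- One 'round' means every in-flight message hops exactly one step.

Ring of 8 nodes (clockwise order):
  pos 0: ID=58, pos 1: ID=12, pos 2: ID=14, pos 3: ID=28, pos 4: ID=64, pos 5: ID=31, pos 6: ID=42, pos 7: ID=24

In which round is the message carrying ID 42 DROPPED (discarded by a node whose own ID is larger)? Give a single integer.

Answer: 2

Derivation:
Round 1: pos1(id12) recv 58: fwd; pos2(id14) recv 12: drop; pos3(id28) recv 14: drop; pos4(id64) recv 28: drop; pos5(id31) recv 64: fwd; pos6(id42) recv 31: drop; pos7(id24) recv 42: fwd; pos0(id58) recv 24: drop
Round 2: pos2(id14) recv 58: fwd; pos6(id42) recv 64: fwd; pos0(id58) recv 42: drop
Round 3: pos3(id28) recv 58: fwd; pos7(id24) recv 64: fwd
Round 4: pos4(id64) recv 58: drop; pos0(id58) recv 64: fwd
Round 5: pos1(id12) recv 64: fwd
Round 6: pos2(id14) recv 64: fwd
Round 7: pos3(id28) recv 64: fwd
Round 8: pos4(id64) recv 64: ELECTED
Message ID 42 originates at pos 6; dropped at pos 0 in round 2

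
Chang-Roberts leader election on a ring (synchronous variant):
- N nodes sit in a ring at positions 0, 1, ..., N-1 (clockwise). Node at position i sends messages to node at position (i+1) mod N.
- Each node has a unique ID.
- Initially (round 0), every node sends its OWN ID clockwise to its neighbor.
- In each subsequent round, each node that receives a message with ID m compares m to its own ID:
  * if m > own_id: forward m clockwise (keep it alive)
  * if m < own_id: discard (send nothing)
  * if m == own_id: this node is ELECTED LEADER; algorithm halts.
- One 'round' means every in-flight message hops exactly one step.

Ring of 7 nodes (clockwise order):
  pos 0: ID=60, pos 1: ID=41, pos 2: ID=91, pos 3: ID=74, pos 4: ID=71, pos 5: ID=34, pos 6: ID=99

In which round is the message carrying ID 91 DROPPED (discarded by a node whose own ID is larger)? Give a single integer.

Answer: 4

Derivation:
Round 1: pos1(id41) recv 60: fwd; pos2(id91) recv 41: drop; pos3(id74) recv 91: fwd; pos4(id71) recv 74: fwd; pos5(id34) recv 71: fwd; pos6(id99) recv 34: drop; pos0(id60) recv 99: fwd
Round 2: pos2(id91) recv 60: drop; pos4(id71) recv 91: fwd; pos5(id34) recv 74: fwd; pos6(id99) recv 71: drop; pos1(id41) recv 99: fwd
Round 3: pos5(id34) recv 91: fwd; pos6(id99) recv 74: drop; pos2(id91) recv 99: fwd
Round 4: pos6(id99) recv 91: drop; pos3(id74) recv 99: fwd
Round 5: pos4(id71) recv 99: fwd
Round 6: pos5(id34) recv 99: fwd
Round 7: pos6(id99) recv 99: ELECTED
Message ID 91 originates at pos 2; dropped at pos 6 in round 4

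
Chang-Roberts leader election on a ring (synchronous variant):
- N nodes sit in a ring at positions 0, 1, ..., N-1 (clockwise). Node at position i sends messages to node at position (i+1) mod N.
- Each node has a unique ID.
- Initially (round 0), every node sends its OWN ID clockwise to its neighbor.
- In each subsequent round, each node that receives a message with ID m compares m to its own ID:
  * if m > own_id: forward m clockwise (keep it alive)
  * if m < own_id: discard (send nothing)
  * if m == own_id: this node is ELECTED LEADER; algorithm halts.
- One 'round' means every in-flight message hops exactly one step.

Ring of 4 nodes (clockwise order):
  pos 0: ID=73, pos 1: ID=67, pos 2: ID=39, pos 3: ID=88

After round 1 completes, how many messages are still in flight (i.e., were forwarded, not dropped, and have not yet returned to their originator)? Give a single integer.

Round 1: pos1(id67) recv 73: fwd; pos2(id39) recv 67: fwd; pos3(id88) recv 39: drop; pos0(id73) recv 88: fwd
After round 1: 3 messages still in flight

Answer: 3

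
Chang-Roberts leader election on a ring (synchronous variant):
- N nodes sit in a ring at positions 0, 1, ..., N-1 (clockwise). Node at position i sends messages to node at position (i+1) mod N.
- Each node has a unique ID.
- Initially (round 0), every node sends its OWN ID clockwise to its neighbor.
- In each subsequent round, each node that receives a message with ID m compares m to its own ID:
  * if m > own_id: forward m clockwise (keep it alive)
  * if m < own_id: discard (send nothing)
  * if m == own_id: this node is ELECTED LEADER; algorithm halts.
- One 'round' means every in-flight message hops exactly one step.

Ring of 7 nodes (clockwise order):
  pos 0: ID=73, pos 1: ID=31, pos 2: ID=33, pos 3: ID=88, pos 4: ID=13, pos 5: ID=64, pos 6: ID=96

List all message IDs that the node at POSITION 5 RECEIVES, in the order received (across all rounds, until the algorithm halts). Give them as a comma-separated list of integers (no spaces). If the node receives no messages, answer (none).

Answer: 13,88,96

Derivation:
Round 1: pos1(id31) recv 73: fwd; pos2(id33) recv 31: drop; pos3(id88) recv 33: drop; pos4(id13) recv 88: fwd; pos5(id64) recv 13: drop; pos6(id96) recv 64: drop; pos0(id73) recv 96: fwd
Round 2: pos2(id33) recv 73: fwd; pos5(id64) recv 88: fwd; pos1(id31) recv 96: fwd
Round 3: pos3(id88) recv 73: drop; pos6(id96) recv 88: drop; pos2(id33) recv 96: fwd
Round 4: pos3(id88) recv 96: fwd
Round 5: pos4(id13) recv 96: fwd
Round 6: pos5(id64) recv 96: fwd
Round 7: pos6(id96) recv 96: ELECTED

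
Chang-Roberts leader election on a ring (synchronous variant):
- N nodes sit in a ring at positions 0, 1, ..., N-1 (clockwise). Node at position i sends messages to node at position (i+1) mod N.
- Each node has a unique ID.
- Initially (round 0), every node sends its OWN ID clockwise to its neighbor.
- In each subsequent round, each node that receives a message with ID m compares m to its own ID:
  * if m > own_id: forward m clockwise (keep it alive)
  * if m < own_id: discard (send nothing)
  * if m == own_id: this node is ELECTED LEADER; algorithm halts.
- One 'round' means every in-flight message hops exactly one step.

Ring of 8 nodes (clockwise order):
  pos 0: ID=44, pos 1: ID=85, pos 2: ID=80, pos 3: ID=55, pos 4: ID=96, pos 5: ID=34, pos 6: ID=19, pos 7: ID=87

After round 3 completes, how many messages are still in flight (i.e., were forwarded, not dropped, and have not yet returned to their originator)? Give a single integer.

Round 1: pos1(id85) recv 44: drop; pos2(id80) recv 85: fwd; pos3(id55) recv 80: fwd; pos4(id96) recv 55: drop; pos5(id34) recv 96: fwd; pos6(id19) recv 34: fwd; pos7(id87) recv 19: drop; pos0(id44) recv 87: fwd
Round 2: pos3(id55) recv 85: fwd; pos4(id96) recv 80: drop; pos6(id19) recv 96: fwd; pos7(id87) recv 34: drop; pos1(id85) recv 87: fwd
Round 3: pos4(id96) recv 85: drop; pos7(id87) recv 96: fwd; pos2(id80) recv 87: fwd
After round 3: 2 messages still in flight

Answer: 2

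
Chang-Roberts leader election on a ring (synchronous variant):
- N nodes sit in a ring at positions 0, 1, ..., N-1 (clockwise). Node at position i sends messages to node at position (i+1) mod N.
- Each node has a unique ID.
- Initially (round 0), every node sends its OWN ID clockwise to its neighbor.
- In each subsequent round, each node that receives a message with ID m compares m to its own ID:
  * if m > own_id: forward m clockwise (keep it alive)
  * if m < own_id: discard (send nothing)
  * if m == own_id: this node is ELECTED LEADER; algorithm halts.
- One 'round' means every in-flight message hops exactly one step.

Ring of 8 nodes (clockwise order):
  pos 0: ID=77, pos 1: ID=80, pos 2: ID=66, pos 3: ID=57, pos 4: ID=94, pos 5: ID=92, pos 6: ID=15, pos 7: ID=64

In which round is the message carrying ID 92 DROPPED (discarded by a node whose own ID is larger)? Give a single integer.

Round 1: pos1(id80) recv 77: drop; pos2(id66) recv 80: fwd; pos3(id57) recv 66: fwd; pos4(id94) recv 57: drop; pos5(id92) recv 94: fwd; pos6(id15) recv 92: fwd; pos7(id64) recv 15: drop; pos0(id77) recv 64: drop
Round 2: pos3(id57) recv 80: fwd; pos4(id94) recv 66: drop; pos6(id15) recv 94: fwd; pos7(id64) recv 92: fwd
Round 3: pos4(id94) recv 80: drop; pos7(id64) recv 94: fwd; pos0(id77) recv 92: fwd
Round 4: pos0(id77) recv 94: fwd; pos1(id80) recv 92: fwd
Round 5: pos1(id80) recv 94: fwd; pos2(id66) recv 92: fwd
Round 6: pos2(id66) recv 94: fwd; pos3(id57) recv 92: fwd
Round 7: pos3(id57) recv 94: fwd; pos4(id94) recv 92: drop
Round 8: pos4(id94) recv 94: ELECTED
Message ID 92 originates at pos 5; dropped at pos 4 in round 7

Answer: 7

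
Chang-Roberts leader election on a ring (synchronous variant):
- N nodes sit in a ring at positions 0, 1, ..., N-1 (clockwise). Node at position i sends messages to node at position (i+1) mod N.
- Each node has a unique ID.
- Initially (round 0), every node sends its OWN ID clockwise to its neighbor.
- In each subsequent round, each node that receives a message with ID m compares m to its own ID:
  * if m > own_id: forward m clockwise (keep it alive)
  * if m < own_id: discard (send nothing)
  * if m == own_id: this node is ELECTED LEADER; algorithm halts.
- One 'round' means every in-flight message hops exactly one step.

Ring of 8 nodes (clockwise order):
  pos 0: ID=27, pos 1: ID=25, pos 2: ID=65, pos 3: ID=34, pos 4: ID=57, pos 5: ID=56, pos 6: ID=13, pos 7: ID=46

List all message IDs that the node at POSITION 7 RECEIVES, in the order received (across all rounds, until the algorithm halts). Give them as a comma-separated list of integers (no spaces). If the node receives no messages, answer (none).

Answer: 13,56,57,65

Derivation:
Round 1: pos1(id25) recv 27: fwd; pos2(id65) recv 25: drop; pos3(id34) recv 65: fwd; pos4(id57) recv 34: drop; pos5(id56) recv 57: fwd; pos6(id13) recv 56: fwd; pos7(id46) recv 13: drop; pos0(id27) recv 46: fwd
Round 2: pos2(id65) recv 27: drop; pos4(id57) recv 65: fwd; pos6(id13) recv 57: fwd; pos7(id46) recv 56: fwd; pos1(id25) recv 46: fwd
Round 3: pos5(id56) recv 65: fwd; pos7(id46) recv 57: fwd; pos0(id27) recv 56: fwd; pos2(id65) recv 46: drop
Round 4: pos6(id13) recv 65: fwd; pos0(id27) recv 57: fwd; pos1(id25) recv 56: fwd
Round 5: pos7(id46) recv 65: fwd; pos1(id25) recv 57: fwd; pos2(id65) recv 56: drop
Round 6: pos0(id27) recv 65: fwd; pos2(id65) recv 57: drop
Round 7: pos1(id25) recv 65: fwd
Round 8: pos2(id65) recv 65: ELECTED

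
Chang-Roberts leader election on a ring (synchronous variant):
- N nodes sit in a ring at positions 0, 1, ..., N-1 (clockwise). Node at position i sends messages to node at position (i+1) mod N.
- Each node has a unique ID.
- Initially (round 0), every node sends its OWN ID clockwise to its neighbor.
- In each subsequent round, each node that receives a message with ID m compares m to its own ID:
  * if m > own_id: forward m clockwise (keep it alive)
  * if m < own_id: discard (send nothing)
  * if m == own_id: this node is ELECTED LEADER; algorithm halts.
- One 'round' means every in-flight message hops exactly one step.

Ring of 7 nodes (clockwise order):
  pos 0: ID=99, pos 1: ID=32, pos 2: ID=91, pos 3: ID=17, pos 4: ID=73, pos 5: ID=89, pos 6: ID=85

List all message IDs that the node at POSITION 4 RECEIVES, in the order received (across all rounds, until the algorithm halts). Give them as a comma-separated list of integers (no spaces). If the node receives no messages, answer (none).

Round 1: pos1(id32) recv 99: fwd; pos2(id91) recv 32: drop; pos3(id17) recv 91: fwd; pos4(id73) recv 17: drop; pos5(id89) recv 73: drop; pos6(id85) recv 89: fwd; pos0(id99) recv 85: drop
Round 2: pos2(id91) recv 99: fwd; pos4(id73) recv 91: fwd; pos0(id99) recv 89: drop
Round 3: pos3(id17) recv 99: fwd; pos5(id89) recv 91: fwd
Round 4: pos4(id73) recv 99: fwd; pos6(id85) recv 91: fwd
Round 5: pos5(id89) recv 99: fwd; pos0(id99) recv 91: drop
Round 6: pos6(id85) recv 99: fwd
Round 7: pos0(id99) recv 99: ELECTED

Answer: 17,91,99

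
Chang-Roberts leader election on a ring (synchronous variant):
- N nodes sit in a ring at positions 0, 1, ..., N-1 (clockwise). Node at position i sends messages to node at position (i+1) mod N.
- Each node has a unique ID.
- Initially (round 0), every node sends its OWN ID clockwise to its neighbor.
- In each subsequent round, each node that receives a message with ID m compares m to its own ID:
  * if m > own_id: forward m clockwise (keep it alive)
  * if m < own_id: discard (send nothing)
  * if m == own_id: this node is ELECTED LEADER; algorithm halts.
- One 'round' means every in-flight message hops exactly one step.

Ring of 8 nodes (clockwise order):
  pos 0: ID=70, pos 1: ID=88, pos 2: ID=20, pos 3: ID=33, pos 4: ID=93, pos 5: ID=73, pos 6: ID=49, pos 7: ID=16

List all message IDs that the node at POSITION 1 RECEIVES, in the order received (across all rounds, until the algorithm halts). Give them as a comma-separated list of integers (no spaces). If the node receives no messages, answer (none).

Round 1: pos1(id88) recv 70: drop; pos2(id20) recv 88: fwd; pos3(id33) recv 20: drop; pos4(id93) recv 33: drop; pos5(id73) recv 93: fwd; pos6(id49) recv 73: fwd; pos7(id16) recv 49: fwd; pos0(id70) recv 16: drop
Round 2: pos3(id33) recv 88: fwd; pos6(id49) recv 93: fwd; pos7(id16) recv 73: fwd; pos0(id70) recv 49: drop
Round 3: pos4(id93) recv 88: drop; pos7(id16) recv 93: fwd; pos0(id70) recv 73: fwd
Round 4: pos0(id70) recv 93: fwd; pos1(id88) recv 73: drop
Round 5: pos1(id88) recv 93: fwd
Round 6: pos2(id20) recv 93: fwd
Round 7: pos3(id33) recv 93: fwd
Round 8: pos4(id93) recv 93: ELECTED

Answer: 70,73,93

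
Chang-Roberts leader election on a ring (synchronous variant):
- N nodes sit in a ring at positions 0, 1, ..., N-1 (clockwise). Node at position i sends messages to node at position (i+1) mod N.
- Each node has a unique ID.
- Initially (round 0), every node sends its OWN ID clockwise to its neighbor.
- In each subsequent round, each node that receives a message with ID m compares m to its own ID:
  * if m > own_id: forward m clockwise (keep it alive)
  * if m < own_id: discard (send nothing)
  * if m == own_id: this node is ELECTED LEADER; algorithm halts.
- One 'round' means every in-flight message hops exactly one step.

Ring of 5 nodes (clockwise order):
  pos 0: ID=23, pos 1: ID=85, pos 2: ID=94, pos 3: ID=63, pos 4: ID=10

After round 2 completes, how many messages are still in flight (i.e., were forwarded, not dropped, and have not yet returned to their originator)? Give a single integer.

Round 1: pos1(id85) recv 23: drop; pos2(id94) recv 85: drop; pos3(id63) recv 94: fwd; pos4(id10) recv 63: fwd; pos0(id23) recv 10: drop
Round 2: pos4(id10) recv 94: fwd; pos0(id23) recv 63: fwd
After round 2: 2 messages still in flight

Answer: 2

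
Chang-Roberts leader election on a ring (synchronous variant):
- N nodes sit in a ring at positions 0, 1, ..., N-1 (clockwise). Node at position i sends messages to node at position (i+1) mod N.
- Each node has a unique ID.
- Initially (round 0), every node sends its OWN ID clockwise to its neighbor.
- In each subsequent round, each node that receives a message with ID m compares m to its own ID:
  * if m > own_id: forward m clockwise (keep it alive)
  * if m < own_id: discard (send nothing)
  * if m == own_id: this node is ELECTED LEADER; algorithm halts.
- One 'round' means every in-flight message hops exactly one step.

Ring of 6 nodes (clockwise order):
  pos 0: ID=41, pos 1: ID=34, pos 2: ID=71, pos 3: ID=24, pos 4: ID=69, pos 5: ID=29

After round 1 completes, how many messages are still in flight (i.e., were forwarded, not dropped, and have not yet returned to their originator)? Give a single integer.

Answer: 3

Derivation:
Round 1: pos1(id34) recv 41: fwd; pos2(id71) recv 34: drop; pos3(id24) recv 71: fwd; pos4(id69) recv 24: drop; pos5(id29) recv 69: fwd; pos0(id41) recv 29: drop
After round 1: 3 messages still in flight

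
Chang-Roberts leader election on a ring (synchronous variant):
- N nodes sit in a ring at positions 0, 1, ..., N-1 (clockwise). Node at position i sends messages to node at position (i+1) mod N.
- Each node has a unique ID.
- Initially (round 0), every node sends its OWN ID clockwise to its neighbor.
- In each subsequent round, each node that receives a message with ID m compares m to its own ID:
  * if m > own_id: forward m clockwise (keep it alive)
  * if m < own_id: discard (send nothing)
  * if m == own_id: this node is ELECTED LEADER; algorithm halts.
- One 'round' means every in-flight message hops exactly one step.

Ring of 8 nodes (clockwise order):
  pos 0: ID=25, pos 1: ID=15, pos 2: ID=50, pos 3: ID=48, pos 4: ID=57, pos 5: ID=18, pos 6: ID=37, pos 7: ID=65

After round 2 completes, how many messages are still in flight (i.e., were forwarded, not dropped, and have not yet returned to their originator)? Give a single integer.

Answer: 2

Derivation:
Round 1: pos1(id15) recv 25: fwd; pos2(id50) recv 15: drop; pos3(id48) recv 50: fwd; pos4(id57) recv 48: drop; pos5(id18) recv 57: fwd; pos6(id37) recv 18: drop; pos7(id65) recv 37: drop; pos0(id25) recv 65: fwd
Round 2: pos2(id50) recv 25: drop; pos4(id57) recv 50: drop; pos6(id37) recv 57: fwd; pos1(id15) recv 65: fwd
After round 2: 2 messages still in flight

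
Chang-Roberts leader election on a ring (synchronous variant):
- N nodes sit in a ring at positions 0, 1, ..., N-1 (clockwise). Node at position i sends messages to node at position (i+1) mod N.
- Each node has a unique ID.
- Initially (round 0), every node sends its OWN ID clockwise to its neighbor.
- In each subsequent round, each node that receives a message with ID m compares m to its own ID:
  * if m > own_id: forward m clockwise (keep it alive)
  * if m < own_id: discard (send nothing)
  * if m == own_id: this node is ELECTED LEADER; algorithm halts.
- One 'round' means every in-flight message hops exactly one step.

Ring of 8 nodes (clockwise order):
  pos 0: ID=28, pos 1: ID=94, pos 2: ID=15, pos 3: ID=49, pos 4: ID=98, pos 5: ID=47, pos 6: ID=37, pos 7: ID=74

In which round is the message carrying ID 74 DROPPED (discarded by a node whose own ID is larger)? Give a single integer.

Answer: 2

Derivation:
Round 1: pos1(id94) recv 28: drop; pos2(id15) recv 94: fwd; pos3(id49) recv 15: drop; pos4(id98) recv 49: drop; pos5(id47) recv 98: fwd; pos6(id37) recv 47: fwd; pos7(id74) recv 37: drop; pos0(id28) recv 74: fwd
Round 2: pos3(id49) recv 94: fwd; pos6(id37) recv 98: fwd; pos7(id74) recv 47: drop; pos1(id94) recv 74: drop
Round 3: pos4(id98) recv 94: drop; pos7(id74) recv 98: fwd
Round 4: pos0(id28) recv 98: fwd
Round 5: pos1(id94) recv 98: fwd
Round 6: pos2(id15) recv 98: fwd
Round 7: pos3(id49) recv 98: fwd
Round 8: pos4(id98) recv 98: ELECTED
Message ID 74 originates at pos 7; dropped at pos 1 in round 2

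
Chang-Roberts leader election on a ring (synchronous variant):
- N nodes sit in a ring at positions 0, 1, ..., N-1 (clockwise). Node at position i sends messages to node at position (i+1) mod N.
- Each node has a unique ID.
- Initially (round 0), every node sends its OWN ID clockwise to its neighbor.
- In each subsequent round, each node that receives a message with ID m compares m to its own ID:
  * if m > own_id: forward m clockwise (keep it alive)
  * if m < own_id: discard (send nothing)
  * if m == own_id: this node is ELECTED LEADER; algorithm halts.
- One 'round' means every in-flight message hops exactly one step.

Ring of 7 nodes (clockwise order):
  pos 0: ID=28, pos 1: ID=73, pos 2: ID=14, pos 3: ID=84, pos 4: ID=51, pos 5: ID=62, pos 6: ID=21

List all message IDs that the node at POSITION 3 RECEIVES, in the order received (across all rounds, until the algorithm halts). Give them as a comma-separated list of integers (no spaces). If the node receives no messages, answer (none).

Round 1: pos1(id73) recv 28: drop; pos2(id14) recv 73: fwd; pos3(id84) recv 14: drop; pos4(id51) recv 84: fwd; pos5(id62) recv 51: drop; pos6(id21) recv 62: fwd; pos0(id28) recv 21: drop
Round 2: pos3(id84) recv 73: drop; pos5(id62) recv 84: fwd; pos0(id28) recv 62: fwd
Round 3: pos6(id21) recv 84: fwd; pos1(id73) recv 62: drop
Round 4: pos0(id28) recv 84: fwd
Round 5: pos1(id73) recv 84: fwd
Round 6: pos2(id14) recv 84: fwd
Round 7: pos3(id84) recv 84: ELECTED

Answer: 14,73,84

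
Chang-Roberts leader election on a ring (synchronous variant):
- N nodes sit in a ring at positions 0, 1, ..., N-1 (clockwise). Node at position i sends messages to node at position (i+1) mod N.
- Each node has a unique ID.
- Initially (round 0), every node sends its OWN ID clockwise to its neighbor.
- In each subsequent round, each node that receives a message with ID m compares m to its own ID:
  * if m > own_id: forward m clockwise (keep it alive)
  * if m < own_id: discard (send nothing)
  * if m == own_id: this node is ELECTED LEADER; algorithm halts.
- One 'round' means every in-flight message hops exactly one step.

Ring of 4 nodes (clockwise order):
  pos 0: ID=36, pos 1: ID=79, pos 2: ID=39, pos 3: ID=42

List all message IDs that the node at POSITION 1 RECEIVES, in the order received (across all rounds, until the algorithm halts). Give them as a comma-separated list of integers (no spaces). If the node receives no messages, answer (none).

Round 1: pos1(id79) recv 36: drop; pos2(id39) recv 79: fwd; pos3(id42) recv 39: drop; pos0(id36) recv 42: fwd
Round 2: pos3(id42) recv 79: fwd; pos1(id79) recv 42: drop
Round 3: pos0(id36) recv 79: fwd
Round 4: pos1(id79) recv 79: ELECTED

Answer: 36,42,79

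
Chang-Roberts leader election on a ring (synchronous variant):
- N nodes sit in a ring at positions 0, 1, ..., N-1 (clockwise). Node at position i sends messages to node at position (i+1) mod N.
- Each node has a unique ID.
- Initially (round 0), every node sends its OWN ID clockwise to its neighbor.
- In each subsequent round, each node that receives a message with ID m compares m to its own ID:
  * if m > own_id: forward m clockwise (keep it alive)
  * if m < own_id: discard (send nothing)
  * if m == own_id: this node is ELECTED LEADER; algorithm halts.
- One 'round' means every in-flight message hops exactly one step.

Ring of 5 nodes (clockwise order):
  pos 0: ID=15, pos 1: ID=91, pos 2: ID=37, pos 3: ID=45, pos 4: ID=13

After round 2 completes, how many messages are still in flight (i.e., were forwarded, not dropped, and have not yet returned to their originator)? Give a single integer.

Round 1: pos1(id91) recv 15: drop; pos2(id37) recv 91: fwd; pos3(id45) recv 37: drop; pos4(id13) recv 45: fwd; pos0(id15) recv 13: drop
Round 2: pos3(id45) recv 91: fwd; pos0(id15) recv 45: fwd
After round 2: 2 messages still in flight

Answer: 2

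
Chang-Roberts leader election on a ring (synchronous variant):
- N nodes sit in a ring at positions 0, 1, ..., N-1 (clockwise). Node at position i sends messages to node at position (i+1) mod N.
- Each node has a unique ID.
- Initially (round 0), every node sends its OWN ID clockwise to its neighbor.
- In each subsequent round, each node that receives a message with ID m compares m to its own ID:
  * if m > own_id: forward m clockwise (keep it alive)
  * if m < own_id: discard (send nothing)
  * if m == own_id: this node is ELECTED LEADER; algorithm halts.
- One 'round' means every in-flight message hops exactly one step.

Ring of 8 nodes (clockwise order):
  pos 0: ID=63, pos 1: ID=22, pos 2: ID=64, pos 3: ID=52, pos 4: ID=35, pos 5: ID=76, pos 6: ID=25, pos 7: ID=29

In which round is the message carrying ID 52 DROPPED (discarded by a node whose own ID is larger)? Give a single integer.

Answer: 2

Derivation:
Round 1: pos1(id22) recv 63: fwd; pos2(id64) recv 22: drop; pos3(id52) recv 64: fwd; pos4(id35) recv 52: fwd; pos5(id76) recv 35: drop; pos6(id25) recv 76: fwd; pos7(id29) recv 25: drop; pos0(id63) recv 29: drop
Round 2: pos2(id64) recv 63: drop; pos4(id35) recv 64: fwd; pos5(id76) recv 52: drop; pos7(id29) recv 76: fwd
Round 3: pos5(id76) recv 64: drop; pos0(id63) recv 76: fwd
Round 4: pos1(id22) recv 76: fwd
Round 5: pos2(id64) recv 76: fwd
Round 6: pos3(id52) recv 76: fwd
Round 7: pos4(id35) recv 76: fwd
Round 8: pos5(id76) recv 76: ELECTED
Message ID 52 originates at pos 3; dropped at pos 5 in round 2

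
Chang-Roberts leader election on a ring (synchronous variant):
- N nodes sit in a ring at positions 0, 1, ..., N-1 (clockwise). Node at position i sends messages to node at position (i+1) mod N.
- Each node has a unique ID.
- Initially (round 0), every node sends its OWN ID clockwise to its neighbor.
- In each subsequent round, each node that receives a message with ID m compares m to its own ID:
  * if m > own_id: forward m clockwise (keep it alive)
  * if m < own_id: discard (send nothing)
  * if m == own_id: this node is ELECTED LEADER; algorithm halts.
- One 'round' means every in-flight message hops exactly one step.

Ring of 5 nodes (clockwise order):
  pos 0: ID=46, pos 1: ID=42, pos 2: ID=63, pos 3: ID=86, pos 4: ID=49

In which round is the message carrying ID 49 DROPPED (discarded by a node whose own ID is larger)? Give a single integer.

Round 1: pos1(id42) recv 46: fwd; pos2(id63) recv 42: drop; pos3(id86) recv 63: drop; pos4(id49) recv 86: fwd; pos0(id46) recv 49: fwd
Round 2: pos2(id63) recv 46: drop; pos0(id46) recv 86: fwd; pos1(id42) recv 49: fwd
Round 3: pos1(id42) recv 86: fwd; pos2(id63) recv 49: drop
Round 4: pos2(id63) recv 86: fwd
Round 5: pos3(id86) recv 86: ELECTED
Message ID 49 originates at pos 4; dropped at pos 2 in round 3

Answer: 3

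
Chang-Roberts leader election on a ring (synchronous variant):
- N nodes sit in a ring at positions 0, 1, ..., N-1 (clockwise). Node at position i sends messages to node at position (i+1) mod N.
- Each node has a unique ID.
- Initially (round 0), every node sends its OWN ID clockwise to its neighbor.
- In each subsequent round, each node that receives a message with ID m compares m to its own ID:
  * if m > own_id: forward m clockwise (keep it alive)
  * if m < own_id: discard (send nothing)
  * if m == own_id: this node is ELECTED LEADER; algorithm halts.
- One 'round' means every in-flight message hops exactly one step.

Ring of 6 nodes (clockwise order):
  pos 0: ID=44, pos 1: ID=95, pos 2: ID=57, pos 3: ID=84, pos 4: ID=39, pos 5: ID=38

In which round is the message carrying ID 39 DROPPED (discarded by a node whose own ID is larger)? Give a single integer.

Round 1: pos1(id95) recv 44: drop; pos2(id57) recv 95: fwd; pos3(id84) recv 57: drop; pos4(id39) recv 84: fwd; pos5(id38) recv 39: fwd; pos0(id44) recv 38: drop
Round 2: pos3(id84) recv 95: fwd; pos5(id38) recv 84: fwd; pos0(id44) recv 39: drop
Round 3: pos4(id39) recv 95: fwd; pos0(id44) recv 84: fwd
Round 4: pos5(id38) recv 95: fwd; pos1(id95) recv 84: drop
Round 5: pos0(id44) recv 95: fwd
Round 6: pos1(id95) recv 95: ELECTED
Message ID 39 originates at pos 4; dropped at pos 0 in round 2

Answer: 2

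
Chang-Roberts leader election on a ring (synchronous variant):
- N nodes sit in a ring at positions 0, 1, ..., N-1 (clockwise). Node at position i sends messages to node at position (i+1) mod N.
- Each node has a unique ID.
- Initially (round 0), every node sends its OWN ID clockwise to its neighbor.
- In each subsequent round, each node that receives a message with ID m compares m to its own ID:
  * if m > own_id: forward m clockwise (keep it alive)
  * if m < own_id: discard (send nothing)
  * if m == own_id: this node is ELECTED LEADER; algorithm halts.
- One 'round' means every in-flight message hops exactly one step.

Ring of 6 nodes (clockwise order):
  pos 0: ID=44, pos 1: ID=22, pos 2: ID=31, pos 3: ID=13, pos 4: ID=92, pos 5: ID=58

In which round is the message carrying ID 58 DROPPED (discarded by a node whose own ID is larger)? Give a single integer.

Answer: 5

Derivation:
Round 1: pos1(id22) recv 44: fwd; pos2(id31) recv 22: drop; pos3(id13) recv 31: fwd; pos4(id92) recv 13: drop; pos5(id58) recv 92: fwd; pos0(id44) recv 58: fwd
Round 2: pos2(id31) recv 44: fwd; pos4(id92) recv 31: drop; pos0(id44) recv 92: fwd; pos1(id22) recv 58: fwd
Round 3: pos3(id13) recv 44: fwd; pos1(id22) recv 92: fwd; pos2(id31) recv 58: fwd
Round 4: pos4(id92) recv 44: drop; pos2(id31) recv 92: fwd; pos3(id13) recv 58: fwd
Round 5: pos3(id13) recv 92: fwd; pos4(id92) recv 58: drop
Round 6: pos4(id92) recv 92: ELECTED
Message ID 58 originates at pos 5; dropped at pos 4 in round 5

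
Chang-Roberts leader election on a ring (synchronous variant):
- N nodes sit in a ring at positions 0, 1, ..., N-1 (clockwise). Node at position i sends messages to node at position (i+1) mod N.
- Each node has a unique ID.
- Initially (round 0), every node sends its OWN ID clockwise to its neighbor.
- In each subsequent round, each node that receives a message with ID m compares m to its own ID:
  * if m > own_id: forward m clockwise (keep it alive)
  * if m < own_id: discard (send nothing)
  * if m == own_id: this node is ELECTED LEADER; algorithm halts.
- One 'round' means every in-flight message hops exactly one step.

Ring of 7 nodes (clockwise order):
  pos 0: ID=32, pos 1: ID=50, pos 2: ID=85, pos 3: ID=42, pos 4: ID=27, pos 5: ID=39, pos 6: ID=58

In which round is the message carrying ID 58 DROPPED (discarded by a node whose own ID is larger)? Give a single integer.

Round 1: pos1(id50) recv 32: drop; pos2(id85) recv 50: drop; pos3(id42) recv 85: fwd; pos4(id27) recv 42: fwd; pos5(id39) recv 27: drop; pos6(id58) recv 39: drop; pos0(id32) recv 58: fwd
Round 2: pos4(id27) recv 85: fwd; pos5(id39) recv 42: fwd; pos1(id50) recv 58: fwd
Round 3: pos5(id39) recv 85: fwd; pos6(id58) recv 42: drop; pos2(id85) recv 58: drop
Round 4: pos6(id58) recv 85: fwd
Round 5: pos0(id32) recv 85: fwd
Round 6: pos1(id50) recv 85: fwd
Round 7: pos2(id85) recv 85: ELECTED
Message ID 58 originates at pos 6; dropped at pos 2 in round 3

Answer: 3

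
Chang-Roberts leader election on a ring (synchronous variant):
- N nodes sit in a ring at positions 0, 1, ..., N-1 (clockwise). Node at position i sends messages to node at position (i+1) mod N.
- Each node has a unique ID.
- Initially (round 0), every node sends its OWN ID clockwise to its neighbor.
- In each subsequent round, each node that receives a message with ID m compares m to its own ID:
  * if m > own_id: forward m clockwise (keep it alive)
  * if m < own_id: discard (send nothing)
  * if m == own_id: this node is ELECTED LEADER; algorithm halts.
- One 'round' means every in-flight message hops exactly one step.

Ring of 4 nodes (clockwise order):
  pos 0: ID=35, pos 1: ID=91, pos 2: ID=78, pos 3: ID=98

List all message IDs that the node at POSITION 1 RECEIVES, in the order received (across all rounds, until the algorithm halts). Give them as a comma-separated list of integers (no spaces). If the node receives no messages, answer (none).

Answer: 35,98

Derivation:
Round 1: pos1(id91) recv 35: drop; pos2(id78) recv 91: fwd; pos3(id98) recv 78: drop; pos0(id35) recv 98: fwd
Round 2: pos3(id98) recv 91: drop; pos1(id91) recv 98: fwd
Round 3: pos2(id78) recv 98: fwd
Round 4: pos3(id98) recv 98: ELECTED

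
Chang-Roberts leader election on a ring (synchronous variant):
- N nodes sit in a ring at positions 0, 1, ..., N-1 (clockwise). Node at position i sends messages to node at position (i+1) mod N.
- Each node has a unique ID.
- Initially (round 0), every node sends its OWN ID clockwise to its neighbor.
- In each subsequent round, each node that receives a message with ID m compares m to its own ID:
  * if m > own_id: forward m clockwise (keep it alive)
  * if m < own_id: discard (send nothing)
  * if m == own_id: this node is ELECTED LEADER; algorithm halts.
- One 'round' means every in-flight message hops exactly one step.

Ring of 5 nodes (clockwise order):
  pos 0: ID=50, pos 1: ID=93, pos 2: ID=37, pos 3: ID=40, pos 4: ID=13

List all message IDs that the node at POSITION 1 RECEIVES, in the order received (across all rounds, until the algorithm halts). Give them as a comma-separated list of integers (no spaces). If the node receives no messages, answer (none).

Answer: 50,93

Derivation:
Round 1: pos1(id93) recv 50: drop; pos2(id37) recv 93: fwd; pos3(id40) recv 37: drop; pos4(id13) recv 40: fwd; pos0(id50) recv 13: drop
Round 2: pos3(id40) recv 93: fwd; pos0(id50) recv 40: drop
Round 3: pos4(id13) recv 93: fwd
Round 4: pos0(id50) recv 93: fwd
Round 5: pos1(id93) recv 93: ELECTED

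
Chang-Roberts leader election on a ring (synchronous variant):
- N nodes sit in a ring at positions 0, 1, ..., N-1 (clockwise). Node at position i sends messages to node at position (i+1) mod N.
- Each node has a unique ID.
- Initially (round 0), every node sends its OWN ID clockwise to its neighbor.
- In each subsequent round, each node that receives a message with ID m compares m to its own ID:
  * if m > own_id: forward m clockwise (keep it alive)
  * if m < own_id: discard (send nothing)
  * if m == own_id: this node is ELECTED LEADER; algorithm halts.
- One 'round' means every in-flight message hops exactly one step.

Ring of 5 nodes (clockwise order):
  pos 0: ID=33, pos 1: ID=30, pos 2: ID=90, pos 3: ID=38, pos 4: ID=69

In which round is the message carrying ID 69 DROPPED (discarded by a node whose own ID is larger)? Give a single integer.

Round 1: pos1(id30) recv 33: fwd; pos2(id90) recv 30: drop; pos3(id38) recv 90: fwd; pos4(id69) recv 38: drop; pos0(id33) recv 69: fwd
Round 2: pos2(id90) recv 33: drop; pos4(id69) recv 90: fwd; pos1(id30) recv 69: fwd
Round 3: pos0(id33) recv 90: fwd; pos2(id90) recv 69: drop
Round 4: pos1(id30) recv 90: fwd
Round 5: pos2(id90) recv 90: ELECTED
Message ID 69 originates at pos 4; dropped at pos 2 in round 3

Answer: 3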